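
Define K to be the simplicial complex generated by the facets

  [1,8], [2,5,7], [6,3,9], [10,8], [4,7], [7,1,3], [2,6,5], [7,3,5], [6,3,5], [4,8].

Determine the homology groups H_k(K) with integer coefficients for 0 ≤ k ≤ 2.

H_0 ≅ Z,  H_1 ≅ Z,  H_2 = 0.

Fix the vertex order 1 < 2 < 3 < 4 < 5 < 6 < 7 < 8 < 9 < 10 and write every simplex with vertices in increasing order. Then dim K = 2 and the simplices of K are:

  0-simplices (10): [1], [2], [3], [4], [5], [6], [7], [8], [9], [10]
  1-simplices (16): [1,3], [1,7], [1,8], [2,5], [2,6], [2,7], [3,5], [3,6], [3,7], [3,9], [4,7], [4,8], [5,6], [5,7], [6,9], [8,10]
  2-simplices (6): [1,3,7], [2,5,6], [2,5,7], [3,5,6], [3,5,7], [3,6,9]

Hence C_0 ≅ Z^10, C_1 ≅ Z^16, C_2 ≅ Z^6.

∂_1: C_1 → C_0 sends each edge [p,q] (with p < q) to q − p. For instance
  ∂[2,7] = [7] − [2].
This gives a 10×16 integer matrix of rank 9; reducing to Smith normal form yields diagonal entries (1,1,1,1,1,1,1,1,1).

Boundary ∂_2: C_2 → C_1 maps a triangle to the signed sum of its edges. For instance
  ∂[2,5,6] = [5,6] − [2,6] + [2,5],
  ∂[1,3,7] = [3,7] − [1,7] + [1,3].
The resulting 16×6 matrix has rank 6, and its Smith normal form has invariant factors (1,1,1,1,1,1).

Computing H_k = (kernel of ∂_k) / (image of ∂_{k+1}):

  H_0: rank C_0 − rank ∂_1 = 10 − 9 = 1, and the invariant factors of ∂_1 are all 1, so H_0 = Z.
  H_1: rank ker ∂_1 − rank ∂_2 = (16 − 9) − 6 = 1, and the invariant factors of ∂_2 are all 1, so H_1 = Z.
  H_2: rank ker ∂_2 − rank ∂_3 = (6 − 6) − 0 = 0, and there is no ∂_3, so H_2 = 0.

As a check, the Euler characteristic is 10 − 16 + 6 = 0, which agrees with 1 − 1 + 0 = 0.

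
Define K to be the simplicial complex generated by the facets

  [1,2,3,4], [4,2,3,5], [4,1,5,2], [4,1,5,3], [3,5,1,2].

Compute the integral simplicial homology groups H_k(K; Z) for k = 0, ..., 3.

Fix the vertex order 1 < 2 < 3 < 4 < 5 and write every simplex with vertices in increasing order. Then dim K = 3 and the simplices of K are:

  0-simplices (5): [1], [2], [3], [4], [5]
  1-simplices (10): [1,2], [1,3], [1,4], [1,5], [2,3], [2,4], [2,5], [3,4], [3,5], [4,5]
  2-simplices (10): [1,2,3], [1,2,4], [1,2,5], [1,3,4], [1,3,5], [1,4,5], [2,3,4], [2,3,5], [2,4,5], [3,4,5]
  3-simplices (5): [1,2,3,4], [1,2,3,5], [1,2,4,5], [1,3,4,5], [2,3,4,5]

Hence C_0 ≅ Z^5, C_1 ≅ Z^10, C_2 ≅ Z^10, C_3 ≅ Z^5.

The boundary map ∂_1: C_1 → C_0 is given by ∂[p,q] = [q] − [p]. For instance
  ∂[1,4] = [4] − [1].
The resulting 5×10 matrix has rank 4, and its Smith normal form has invariant factors (1,1,1,1).

Boundary ∂_2: C_2 → C_1 acts by ∂[p,q,r] = [q,r] − [p,r] + [p,q]. For instance
  ∂[1,3,4] = [3,4] − [1,4] + [1,3],
  ∂[1,2,5] = [2,5] − [1,5] + [1,2].
The 10×10 boundary matrix has rank 6 and Smith normal form diag(1,1,1,1,1,1).

Boundary ∂_3: C_3 → C_2 sends each 3-simplex σ to the alternating sum Σ_i (−1)^i (σ with its i-th vertex removed). For instance
  ∂[1,2,3,5] = [2,3,5] − [1,3,5] + [1,2,5] − [1,2,3],
  ∂[1,2,3,4] = [2,3,4] − [1,3,4] + [1,2,4] − [1,2,3].
The 10×5 boundary matrix has rank 4 and Smith normal form diag(1,1,1,1).

Now H_k = ker ∂_k / im ∂_{k+1}, so:

  H_0: rank C_0 − rank ∂_1 = 5 − 4 = 1, and the invariant factors of ∂_1 are all 1, so H_0 = Z.
  H_1: rank ker ∂_1 − rank ∂_2 = (10 − 4) − 6 = 0, and the invariant factors of ∂_2 are all 1, so H_1 = 0.
  H_2: rank ker ∂_2 − rank ∂_3 = (10 − 6) − 4 = 0, and the invariant factors of ∂_3 are all 1, so H_2 = 0.
  H_3: rank ker ∂_3 − rank ∂_4 = (5 − 4) − 0 = 1, and there is no ∂_4, so H_3 = Z.

As a check, the Euler characteristic is 5 − 10 + 10 − 5 = 0, which agrees with 1 − 0 + 0 − 1 = 0.
(K is a triangulation of the 3-sphere S^3.)

H_0 ≅ Z,  H_1 = 0,  H_2 = 0,  H_3 ≅ Z.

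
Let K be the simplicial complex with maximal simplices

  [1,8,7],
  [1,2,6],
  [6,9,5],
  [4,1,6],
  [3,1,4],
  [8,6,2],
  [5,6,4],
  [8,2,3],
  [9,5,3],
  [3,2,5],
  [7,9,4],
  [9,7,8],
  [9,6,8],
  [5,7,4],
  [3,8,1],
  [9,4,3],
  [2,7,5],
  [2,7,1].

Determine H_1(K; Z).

Take the total order 1 < 2 < 3 < 4 < 5 < 6 < 7 < 8 < 9 on the vertex set. Then K (dimension 2) consists of the simplices:

  0-simplices (9): [1], [2], [3], [4], [5], [6], [7], [8], [9]
  1-simplices (27): (27 of them)
  2-simplices (18): [1,2,6], [1,2,7], [1,3,4], [1,3,8], [1,4,6], [1,7,8], [2,3,5], [2,3,8], [2,5,7], [2,6,8], [3,4,9], [3,5,9], [4,5,6], [4,5,7], [4,7,9], [5,6,9], [6,8,9], [7,8,9]

so the chain groups are C_0 ≅ Z^9, C_1 ≅ Z^27, C_2 ≅ Z^18.

The boundary map ∂_1: C_1 → C_0 maps an edge to its endpoints' difference, ∂[p,q] = q − p. For instance
  ∂[7,8] = [8] − [7].
This gives a 9×27 integer matrix of rank 8; reducing to Smith normal form yields diagonal entries (1,1,1,1,1,1,1,1).

∂_2: C_2 → C_1 maps a triangle to the signed sum of its edges. For instance
  ∂[5,6,9] = [6,9] − [5,9] + [5,6],
  ∂[1,3,4] = [3,4] − [1,4] + [1,3].
This gives a 27×18 integer matrix of rank 18; reducing to Smith normal form yields diagonal entries (1,1,1,1,1,1,1,1,1,1,1,1,1,1,1,1,1,2).

Reading off H_k = ker ∂_k / im ∂_{k+1}:

  H_1: rank ker ∂_1 − rank ∂_2 = (27 − 8) − 18 = 1, and ∂_2 has invariant factor 2 > 1, so H_1 ≅ Z ⊕ Z/2Z.

(K is a triangulation of the Klein bottle.)

H_1 ≅ Z ⊕ Z/2Z.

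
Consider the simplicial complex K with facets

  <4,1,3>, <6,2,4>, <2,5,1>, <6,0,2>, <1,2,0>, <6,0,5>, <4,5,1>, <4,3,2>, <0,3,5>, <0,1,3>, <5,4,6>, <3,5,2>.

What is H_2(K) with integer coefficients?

H_2 = 0.

Take the total order 0 < 1 < 2 < 3 < 4 < 5 < 6 on the vertex set. Then K (dimension 2) consists of the simplices:

  0-simplices (7): [0], [1], [2], [3], [4], [5], [6]
  1-simplices (18): [0,1], [0,2], [0,3], [0,5], [0,6], [1,2], [1,3], [1,4], [1,5], [2,3], [2,4], [2,5], [2,6], [3,4], [3,5], [4,5], [4,6], [5,6]
  2-simplices (12): [0,1,2], [0,1,3], [0,2,6], [0,3,5], [0,5,6], [1,2,5], [1,3,4], [1,4,5], [2,3,4], [2,3,5], [2,4,6], [4,5,6]

Hence C_0 ≅ Z^7, C_1 ≅ Z^18, C_2 ≅ Z^12.

Boundary ∂_1: C_1 → C_0 sends each edge [p,q] (with p < q) to q − p.
This gives a 7×18 integer matrix of rank 6; reducing to Smith normal form yields diagonal entries (1,1,1,1,1,1).

∂_2: C_2 → C_1 maps a triangle to the signed sum of its edges. For instance
  ∂[2,3,4] = [3,4] − [2,4] + [2,3],
  ∂[0,1,3] = [1,3] − [0,3] + [0,1].
As a 18×12 matrix over Z this has rank 12, with invariant factors (1,1,1,1,1,1,1,1,1,1,1,2).

Computing H_k = (kernel of ∂_k) / (image of ∂_{k+1}):

  H_2: rank ker ∂_2 − rank ∂_3 = (12 − 12) − 0 = 0, and there is no ∂_3, so H_2 ≅ 0.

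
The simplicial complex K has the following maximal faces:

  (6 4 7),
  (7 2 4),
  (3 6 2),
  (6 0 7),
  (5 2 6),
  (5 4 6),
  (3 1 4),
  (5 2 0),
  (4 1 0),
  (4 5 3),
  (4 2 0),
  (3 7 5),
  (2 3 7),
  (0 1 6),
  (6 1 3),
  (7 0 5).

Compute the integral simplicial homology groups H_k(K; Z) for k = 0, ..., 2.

H_0 = Z,  H_1 = Z^2,  H_2 = Z.

K has 8 vertices, 24 edges, 16 triangles.
rank ∂_0 = 0, rank ∂_1 = 7 ⇒ b_0 = 8 − 0 − 7 = 1; all invariant factors of ∂_1 are 1 so no torsion. So H_0 ≅ Z.
rank ∂_1 = 7, rank ∂_2 = 15 ⇒ b_1 = 24 − 7 − 15 = 2; all invariant factors of ∂_2 are 1 so no torsion. So H_1 ≅ Z^2.
rank ∂_2 = 15, rank ∂_3 = 0 ⇒ b_2 = 16 − 15 − 0 = 1. So H_2 ≅ Z.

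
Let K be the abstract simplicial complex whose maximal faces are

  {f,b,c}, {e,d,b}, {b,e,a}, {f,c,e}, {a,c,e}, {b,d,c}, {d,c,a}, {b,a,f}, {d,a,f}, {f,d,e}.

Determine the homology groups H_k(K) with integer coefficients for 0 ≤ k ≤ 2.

Fix the vertex order a < b < c < d < e < f and write every simplex with vertices in increasing order. Then dim K = 2 and the simplices of K are:

  0-simplices (6): a, b, c, d, e, f
  1-simplices (15): ab, ac, ad, ae, af, bc, bd, be, bf, cd, ce, cf, de, df, ef
  2-simplices (10): abe, abf, acd, ace, adf, bcd, bcf, bde, cef, def

giving chain groups C_0 ≅ Z^6, C_1 ≅ Z^15, C_2 ≅ Z^10.

∂_1: C_1 → C_0 is given by ∂[p,q] = [q] − [p]. For instance
  ∂df = f − d.
The resulting 6×15 matrix has rank 5, and its Smith normal form has invariant factors (1,1,1,1,1).

Boundary ∂_2: C_2 → C_1 sends each 2-simplex [p,q,r] to [q,r] − [p,r] + [p,q]. For instance
  ∂bde = de − be + bd,
  ∂adf = df − af + ad.
The resulting 15×10 matrix has rank 10, and its Smith normal form has invariant factors (1,1,1,1,1,1,1,1,1,2).

Now H_k = ker ∂_k / im ∂_{k+1}, so:

  H_0: rank C_0 − rank ∂_1 = 6 − 5 = 1, and the invariant factors of ∂_1 are all 1, so H_0 = Z.
  H_1: rank ker ∂_1 − rank ∂_2 = (15 − 5) − 10 = 0, and ∂_2 has invariant factor 2 > 1, so H_1 = Z_2.
  H_2: rank ker ∂_2 − rank ∂_3 = (10 − 10) − 0 = 0, and there is no ∂_3, so H_2 = 0.

(K is a triangulation of the real projective plane RP^2.)

H_0 = Z,  H_1 = Z_2,  H_2 = 0.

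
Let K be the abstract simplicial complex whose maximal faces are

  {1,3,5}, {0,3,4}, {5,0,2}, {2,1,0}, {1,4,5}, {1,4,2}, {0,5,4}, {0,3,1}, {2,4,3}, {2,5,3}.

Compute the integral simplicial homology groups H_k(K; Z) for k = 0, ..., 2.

Order the vertices as 0 < 1 < 2 < 3 < 4 < 5. Listing each simplex with vertices in this order, K has dimension 2 with simplices:

  0-simplices (6): [0], [1], [2], [3], [4], [5]
  1-simplices (15): [0,1], [0,2], [0,3], [0,4], [0,5], [1,2], [1,3], [1,4], [1,5], [2,3], [2,4], [2,5], [3,4], [3,5], [4,5]
  2-simplices (10): [0,1,2], [0,1,3], [0,2,5], [0,3,4], [0,4,5], [1,2,4], [1,3,5], [1,4,5], [2,3,4], [2,3,5]

Hence C_0 ≅ Z^6, C_1 ≅ Z^15, C_2 ≅ Z^10.

Boundary ∂_1: C_1 → C_0 maps an edge to its endpoints' difference, ∂[p,q] = q − p. For instance
  ∂[4,5] = [5] − [4].
The resulting 6×15 matrix has rank 5, and its Smith normal form has invariant factors (1,1,1,1,1).

The boundary map ∂_2: C_2 → C_1 maps a triangle to the signed sum of its edges. For instance
  ∂[2,3,4] = [3,4] − [2,4] + [2,3],
  ∂[1,3,5] = [3,5] − [1,5] + [1,3].
The resulting 15×10 matrix has rank 10, and its Smith normal form has invariant factors (1,1,1,1,1,1,1,1,1,2).

From H_k ≅ ker(∂_k) / im(∂_{k+1}) we obtain:

  H_0: rank C_0 − rank ∂_1 = 6 − 5 = 1, and the invariant factors of ∂_1 are all 1, so H_0 ≅ Z.
  H_1: rank ker ∂_1 − rank ∂_2 = (15 − 5) − 10 = 0, and ∂_2 has invariant factor 2 > 1, so H_1 ≅ Z/2Z.
  H_2: rank ker ∂_2 − rank ∂_3 = (10 − 10) − 0 = 0, and there is no ∂_3, so H_2 ≅ 0.

As a check, the Euler characteristic is 6 − 15 + 10 = 1, which agrees with 1 − 0 + 0 = 1.
(K is a triangulation of the real projective plane RP^2.)

H_0 ≅ Z,  H_1 ≅ Z/2Z,  H_2 = 0.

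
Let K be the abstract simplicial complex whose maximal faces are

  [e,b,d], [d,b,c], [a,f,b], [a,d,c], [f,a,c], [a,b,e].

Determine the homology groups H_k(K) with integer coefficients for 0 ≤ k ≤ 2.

Fix the vertex order a < b < c < d < e < f and write every simplex with vertices in increasing order. Then dim K = 2 and the simplices of K are:

  0-simplices (6): a, b, c, d, e, f
  1-simplices (12): ab, ac, ad, ae, af, bc, bd, be, bf, cd, cf, de
  2-simplices (6): abe, abf, acd, acf, bcd, bde

giving chain groups C_0 ≅ Z^6, C_1 ≅ Z^12, C_2 ≅ Z^6.

∂_1: C_1 → C_0 is given by ∂[p,q] = [q] − [p]. For instance
  ∂de = e − d.
This gives a 6×12 integer matrix of rank 5; reducing to Smith normal form yields diagonal entries (1,1,1,1,1).

Boundary ∂_2: C_2 → C_1 maps a triangle to the signed sum of its edges. For instance
  ∂abe = be − ae + ab,
  ∂acf = cf − af + ac.
As a 12×6 matrix over Z this has rank 6, with invariant factors (1,1,1,1,1,1).

Now H_k = ker ∂_k / im ∂_{k+1}, so:

  H_0: rank C_0 − rank ∂_1 = 6 − 5 = 1, and the invariant factors of ∂_1 are all 1, so H_0 = Z.
  H_1: rank ker ∂_1 − rank ∂_2 = (12 − 5) − 6 = 1, and the invariant factors of ∂_2 are all 1, so H_1 = Z.
  H_2: rank ker ∂_2 − rank ∂_3 = (6 − 6) − 0 = 0, and there is no ∂_3, so H_2 = 0.

H_0 = Z,  H_1 = Z,  H_2 = 0.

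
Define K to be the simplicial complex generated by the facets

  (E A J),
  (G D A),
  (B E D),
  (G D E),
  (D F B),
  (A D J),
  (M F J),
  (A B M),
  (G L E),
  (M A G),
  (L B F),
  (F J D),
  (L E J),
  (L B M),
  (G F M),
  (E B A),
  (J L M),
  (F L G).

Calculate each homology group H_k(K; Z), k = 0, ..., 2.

H_0 = Z,  H_1 = Z ⊕ Z/2,  H_2 = 0.

Take the total order A < B < D < E < F < G < J < L < M on the vertex set. Then K (dimension 2) consists of the simplices:

  0-simplices (9): A, B, D, E, F, G, J, L, M
  1-simplices (27): AB, AD, AE, AG, AJ, AM, BD, BE, BF, BL, BM, DE, DF, DG, DJ, EG, EJ, EL, FG, FJ, FL, FM, GL, GM, JL, JM, LM
  2-simplices (18): ABE, ABM, ADG, ADJ, AEJ, AGM, BDE, BDF, BFL, BLM, DEG, DFJ, EGL, EJL, FGL, FGM, FJM, JLM

Hence C_0 ≅ Z^9, C_1 ≅ Z^27, C_2 ≅ Z^18.

∂_1: C_1 → C_0 maps an edge to its endpoints' difference, ∂[p,q] = q − p.
The resulting 9×27 matrix has rank 8, and its Smith normal form has invariant factors (1,1,1,1,1,1,1,1).

Boundary ∂_2: C_2 → C_1 sends each 2-simplex [p,q,r] to [q,r] − [p,r] + [p,q]. For instance
  ∂BDF = DF − BF + BD,
  ∂DEG = EG − DG + DE.
The resulting 27×18 matrix has rank 18, and its Smith normal form has invariant factors (1,1,1,1,1,1,1,1,1,1,1,1,1,1,1,1,1,2).

Computing H_k = (kernel of ∂_k) / (image of ∂_{k+1}):

  H_0: rank C_0 − rank ∂_1 = 9 − 8 = 1, and the invariant factors of ∂_1 are all 1, so H_0 = Z.
  H_1: rank ker ∂_1 − rank ∂_2 = (27 − 8) − 18 = 1, and ∂_2 has invariant factor 2 > 1, so H_1 = Z ⊕ Z/2.
  H_2: rank ker ∂_2 − rank ∂_3 = (18 − 18) − 0 = 0, and there is no ∂_3, so H_2 = 0.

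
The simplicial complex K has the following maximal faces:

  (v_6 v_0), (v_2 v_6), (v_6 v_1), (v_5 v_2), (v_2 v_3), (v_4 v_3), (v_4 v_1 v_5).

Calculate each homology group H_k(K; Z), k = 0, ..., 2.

Take the total order v_0 < v_1 < v_2 < v_3 < v_4 < v_5 < v_6 on the vertex set. Then K (dimension 2) consists of the simplices:

  0-simplices (7): [v_0], [v_1], [v_2], [v_3], [v_4], [v_5], [v_6]
  1-simplices (9): [v_0,v_6], [v_1,v_4], [v_1,v_5], [v_1,v_6], [v_2,v_3], [v_2,v_5], [v_2,v_6], [v_3,v_4], [v_4,v_5]
  2-simplices (1): [v_1,v_4,v_5]

giving chain groups C_0 ≅ Z^7, C_1 ≅ Z^9, C_2 ≅ Z^1.

∂_1: C_1 → C_0 sends each edge [p,q] (with p < q) to q − p. For instance
  ∂[v_2,v_5] = [v_5] − [v_2].
This gives a 7×9 integer matrix of rank 6; reducing to Smith normal form yields diagonal entries (1,1,1,1,1,1).

Boundary ∂_2: C_2 → C_1 acts by ∂[p,q,r] = [q,r] − [p,r] + [p,q]. For instance
  ∂[v_1,v_4,v_5] = [v_4,v_5] − [v_1,v_5] + [v_1,v_4].
The 9×1 boundary matrix has rank 1 and Smith normal form diag(1).

Computing H_k = (kernel of ∂_k) / (image of ∂_{k+1}):

  H_0: rank C_0 − rank ∂_1 = 7 − 6 = 1, and the invariant factors of ∂_1 are all 1, so H_0 ≅ Z.
  H_1: rank ker ∂_1 − rank ∂_2 = (9 − 6) − 1 = 2, and the invariant factors of ∂_2 are all 1, so H_1 ≅ Z^2.
  H_2: rank ker ∂_2 − rank ∂_3 = (1 − 1) − 0 = 0, and there is no ∂_3, so H_2 ≅ 0.

H_0 = Z,  H_1 = Z^2,  H_2 = 0.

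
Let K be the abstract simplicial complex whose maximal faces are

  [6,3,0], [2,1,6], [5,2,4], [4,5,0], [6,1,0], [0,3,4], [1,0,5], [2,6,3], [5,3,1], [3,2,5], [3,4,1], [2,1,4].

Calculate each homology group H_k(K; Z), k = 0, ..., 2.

H_0 ≅ Z,  H_1 ≅ Z_2,  H_2 = 0.

We work with the vertex ordering 0 < 1 < 2 < 3 < 4 < 5 < 6. The simplices of K, each written with vertices in increasing order, are:

  0-simplices (7): [0], [1], [2], [3], [4], [5], [6]
  1-simplices (18): [0,1], [0,3], [0,4], [0,5], [0,6], [1,2], [1,3], [1,4], [1,5], [1,6], [2,3], [2,4], [2,5], [2,6], [3,4], [3,5], [3,6], [4,5]
  2-simplices (12): [0,1,5], [0,1,6], [0,3,4], [0,3,6], [0,4,5], [1,2,4], [1,2,6], [1,3,4], [1,3,5], [2,3,5], [2,3,6], [2,4,5]

giving chain groups C_0 ≅ Z^7, C_1 ≅ Z^18, C_2 ≅ Z^12.

Boundary ∂_1: C_1 → C_0 is given by ∂[p,q] = [q] − [p]. For instance
  ∂[0,5] = [5] − [0].
As a 7×18 matrix over Z this has rank 6, with invariant factors (1,1,1,1,1,1).

∂_2: C_2 → C_1 maps a triangle to the signed sum of its edges. For instance
  ∂[2,3,5] = [3,5] − [2,5] + [2,3],
  ∂[0,1,5] = [1,5] − [0,5] + [0,1].
As a 18×12 matrix over Z this has rank 12, with invariant factors (1,1,1,1,1,1,1,1,1,1,1,2).

Reading off H_k = ker ∂_k / im ∂_{k+1}:

  H_0: rank C_0 − rank ∂_1 = 7 − 6 = 1, and the invariant factors of ∂_1 are all 1, so H_0 ≅ Z.
  H_1: rank ker ∂_1 − rank ∂_2 = (18 − 6) − 12 = 0, and ∂_2 has invariant factor 2 > 1, so H_1 ≅ Z_2.
  H_2: rank ker ∂_2 − rank ∂_3 = (12 − 12) − 0 = 0, and there is no ∂_3, so H_2 ≅ 0.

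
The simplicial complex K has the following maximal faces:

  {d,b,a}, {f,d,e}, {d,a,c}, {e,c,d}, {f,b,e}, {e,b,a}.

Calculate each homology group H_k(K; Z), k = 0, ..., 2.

H_0 = Z,  H_1 = Z,  H_2 = 0.

Order the vertices as a < b < c < d < e < f. Listing each simplex with vertices in this order, K has dimension 2 with simplices:

  0-simplices (6): a, b, c, d, e, f
  1-simplices (12): ab, ac, ad, ae, bd, be, bf, cd, ce, de, df, ef
  2-simplices (6): abd, abe, acd, bef, cde, def

giving chain groups C_0 ≅ Z^6, C_1 ≅ Z^12, C_2 ≅ Z^6.

The boundary map ∂_1: C_1 → C_0 maps an edge to its endpoints' difference, ∂[p,q] = q − p. For instance
  ∂ce = e − c.
This gives a 6×12 integer matrix of rank 5; reducing to Smith normal form yields diagonal entries (1,1,1,1,1).

The boundary map ∂_2: C_2 → C_1 acts by ∂[p,q,r] = [q,r] − [p,r] + [p,q]. For instance
  ∂abd = bd − ad + ab,
  ∂bef = ef − bf + be.
This gives a 12×6 integer matrix of rank 6; reducing to Smith normal form yields diagonal entries (1,1,1,1,1,1).

Computing H_k = (kernel of ∂_k) / (image of ∂_{k+1}):

  H_0: rank C_0 − rank ∂_1 = 6 − 5 = 1, and the invariant factors of ∂_1 are all 1, so H_0 ≅ Z.
  H_1: rank ker ∂_1 − rank ∂_2 = (12 − 5) − 6 = 1, and the invariant factors of ∂_2 are all 1, so H_1 ≅ Z.
  H_2: rank ker ∂_2 − rank ∂_3 = (6 − 6) − 0 = 0, and there is no ∂_3, so H_2 ≅ 0.

As a check, the Euler characteristic is 6 − 12 + 6 = 0, which agrees with 1 − 1 + 0 = 0.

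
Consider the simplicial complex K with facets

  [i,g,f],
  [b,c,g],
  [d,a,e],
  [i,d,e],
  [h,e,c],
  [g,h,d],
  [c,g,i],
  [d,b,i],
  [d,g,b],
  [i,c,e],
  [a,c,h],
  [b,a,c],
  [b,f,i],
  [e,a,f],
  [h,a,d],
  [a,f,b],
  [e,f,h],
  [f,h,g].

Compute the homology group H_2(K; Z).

K has 9 vertices, 27 edges, 18 triangles.
rank ∂_2 = 18, rank ∂_3 = 0 ⇒ b_2 = 18 − 18 − 0 = 0. So H_2 = 0.

H_2 ≅ 0.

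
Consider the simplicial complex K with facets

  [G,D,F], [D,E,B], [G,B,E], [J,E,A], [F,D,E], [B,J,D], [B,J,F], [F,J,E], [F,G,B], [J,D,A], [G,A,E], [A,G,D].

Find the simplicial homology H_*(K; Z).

H_0 = Z,  H_1 = Z/2,  H_2 = 0.

Fix the vertex order A < B < D < E < F < G < J and write every simplex with vertices in increasing order. Then dim K = 2 and the simplices of K are:

  0-simplices (7): A, B, D, E, F, G, J
  1-simplices (18): AD, AE, AG, AJ, BD, BE, BF, BG, BJ, DE, DF, DG, DJ, EF, EG, EJ, FG, FJ
  2-simplices (12): ADG, ADJ, AEG, AEJ, BDE, BDJ, BEG, BFG, BFJ, DEF, DFG, EFJ

giving chain groups C_0 ≅ Z^7, C_1 ≅ Z^18, C_2 ≅ Z^12.

∂_1: C_1 → C_0 sends each edge [p,q] (with p < q) to q − p. For instance
  ∂DJ = J − D.
The resulting 7×18 matrix has rank 6, and its Smith normal form has invariant factors (1,1,1,1,1,1).

Boundary ∂_2: C_2 → C_1 acts by ∂[p,q,r] = [q,r] − [p,r] + [p,q]. For instance
  ∂ADG = DG − AG + AD,
  ∂EFJ = FJ − EJ + EF.
The resulting 18×12 matrix has rank 12, and its Smith normal form has invariant factors (1,1,1,1,1,1,1,1,1,1,1,2).

Reading off H_k = ker ∂_k / im ∂_{k+1}:

  H_0: rank C_0 − rank ∂_1 = 7 − 6 = 1, and the invariant factors of ∂_1 are all 1, so H_0 = Z.
  H_1: rank ker ∂_1 − rank ∂_2 = (18 − 6) − 12 = 0, and ∂_2 has invariant factor 2 > 1, so H_1 = Z/2.
  H_2: rank ker ∂_2 − rank ∂_3 = (12 − 12) − 0 = 0, and there is no ∂_3, so H_2 = 0.

As a check, the Euler characteristic is 7 − 18 + 12 = 1, which agrees with 1 − 0 + 0 = 1.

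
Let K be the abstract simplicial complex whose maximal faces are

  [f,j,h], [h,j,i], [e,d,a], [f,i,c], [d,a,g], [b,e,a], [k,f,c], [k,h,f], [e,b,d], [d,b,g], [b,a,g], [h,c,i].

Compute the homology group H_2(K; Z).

K has 11 vertices, 21 edges, 12 triangles.
rank ∂_2 = 11, rank ∂_3 = 0 ⇒ b_2 = 12 − 11 − 0 = 1. So H_2 = Z.

H_2 = Z.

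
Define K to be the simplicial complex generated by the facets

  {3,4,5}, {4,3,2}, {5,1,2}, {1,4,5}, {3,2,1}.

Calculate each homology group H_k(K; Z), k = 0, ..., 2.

Order the vertices as 1 < 2 < 3 < 4 < 5. Listing each simplex with vertices in this order, K has dimension 2 with simplices:

  0-simplices (5): [1], [2], [3], [4], [5]
  1-simplices (10): [1,2], [1,3], [1,4], [1,5], [2,3], [2,4], [2,5], [3,4], [3,5], [4,5]
  2-simplices (5): [1,2,3], [1,2,5], [1,4,5], [2,3,4], [3,4,5]

so the chain groups are C_0 ≅ Z^5, C_1 ≅ Z^10, C_2 ≅ Z^5.

∂_1: C_1 → C_0 sends each edge [p,q] (with p < q) to q − p.
This gives a 5×10 integer matrix of rank 4; reducing to Smith normal form yields diagonal entries (1,1,1,1).

Boundary ∂_2: C_2 → C_1 sends each 2-simplex [p,q,r] to [q,r] − [p,r] + [p,q]. For instance
  ∂[1,2,3] = [2,3] − [1,3] + [1,2],
  ∂[3,4,5] = [4,5] − [3,5] + [3,4].
This gives a 10×5 integer matrix of rank 5; reducing to Smith normal form yields diagonal entries (1,1,1,1,1).

Now H_k = ker ∂_k / im ∂_{k+1}, so:

  H_0: rank C_0 − rank ∂_1 = 5 − 4 = 1, and the invariant factors of ∂_1 are all 1, so H_0 = Z.
  H_1: rank ker ∂_1 − rank ∂_2 = (10 − 4) − 5 = 1, and the invariant factors of ∂_2 are all 1, so H_1 = Z.
  H_2: rank ker ∂_2 − rank ∂_3 = (5 − 5) − 0 = 0, and there is no ∂_3, so H_2 = 0.

As a check, the Euler characteristic is 5 − 10 + 5 = 0, which agrees with 1 − 1 + 0 = 0.

H_0 ≅ Z,  H_1 ≅ Z,  H_2 = 0.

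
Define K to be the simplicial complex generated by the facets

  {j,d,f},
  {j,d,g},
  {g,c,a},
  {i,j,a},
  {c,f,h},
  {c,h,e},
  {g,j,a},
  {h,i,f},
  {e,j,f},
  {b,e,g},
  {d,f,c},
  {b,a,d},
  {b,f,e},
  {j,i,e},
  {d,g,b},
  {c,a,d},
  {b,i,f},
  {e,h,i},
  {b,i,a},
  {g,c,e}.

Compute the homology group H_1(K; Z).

Order the vertices as a < b < c < d < e < f < g < h < i < j. Listing each simplex with vertices in this order, K has dimension 2 with simplices:

  0-simplices (10): a, b, c, d, e, f, g, h, i, j
  1-simplices (30): ab, ac, ad, ag, ai, aj, bd, be, bf, bg, bi, cd, ce, cf, cg, ch, df, dg, dj, ef, eg, eh, ei, ej, fh, fi, fj, gj, hi, ij
  2-simplices (20): abd, abi, acd, acg, agj, aij, bdg, bef, beg, bfi, cdf, ceg, ceh, cfh, dfj, dgj, efj, ehi, eij, fhi

Hence C_0 ≅ Z^10, C_1 ≅ Z^30, C_2 ≅ Z^20.

The boundary map ∂_1: C_1 → C_0 maps an edge to its endpoints' difference, ∂[p,q] = q − p.
As a 10×30 matrix over Z this has rank 9, with invariant factors (1,1,1,1,1,1,1,1,1).

Boundary ∂_2: C_2 → C_1 sends each 2-simplex [p,q,r] to [q,r] − [p,r] + [p,q]. For instance
  ∂agj = gj − aj + ag,
  ∂bfi = fi − bi + bf.
The resulting 30×20 matrix has rank 20, and its Smith normal form has invariant factors (1,1,1,1,1,1,1,1,1,1,1,1,1,1,1,1,1,1,1,2).

Now H_k = ker ∂_k / im ∂_{k+1}, so:

  H_1: rank ker ∂_1 − rank ∂_2 = (30 − 9) − 20 = 1, and ∂_2 has invariant factor 2 > 1, so H_1 = Z ⊕ Z/2.

(K is a triangulation of the Klein bottle.)

H_1 ≅ Z ⊕ Z/2.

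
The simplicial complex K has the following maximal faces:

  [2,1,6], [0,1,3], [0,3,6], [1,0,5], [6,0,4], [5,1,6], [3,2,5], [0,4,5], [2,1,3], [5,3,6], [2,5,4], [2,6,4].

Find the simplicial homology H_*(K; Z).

H_0 ≅ Z,  H_1 ≅ Z/2,  H_2 = 0.

Take the total order 0 < 1 < 2 < 3 < 4 < 5 < 6 on the vertex set. Then K (dimension 2) consists of the simplices:

  0-simplices (7): [0], [1], [2], [3], [4], [5], [6]
  1-simplices (18): [0,1], [0,3], [0,4], [0,5], [0,6], [1,2], [1,3], [1,5], [1,6], [2,3], [2,4], [2,5], [2,6], [3,5], [3,6], [4,5], [4,6], [5,6]
  2-simplices (12): [0,1,3], [0,1,5], [0,3,6], [0,4,5], [0,4,6], [1,2,3], [1,2,6], [1,5,6], [2,3,5], [2,4,5], [2,4,6], [3,5,6]

giving chain groups C_0 ≅ Z^7, C_1 ≅ Z^18, C_2 ≅ Z^12.

∂_1: C_1 → C_0 sends each edge [p,q] (with p < q) to q − p. For instance
  ∂[1,6] = [6] − [1].
As a 7×18 matrix over Z this has rank 6, with invariant factors (1,1,1,1,1,1).

The boundary map ∂_2: C_2 → C_1 sends each 2-simplex [p,q,r] to [q,r] − [p,r] + [p,q]. For instance
  ∂[2,3,5] = [3,5] − [2,5] + [2,3],
  ∂[0,4,5] = [4,5] − [0,5] + [0,4].
The resulting 18×12 matrix has rank 12, and its Smith normal form has invariant factors (1,1,1,1,1,1,1,1,1,1,1,2).

From H_k ≅ ker(∂_k) / im(∂_{k+1}) we obtain:

  H_0: rank C_0 − rank ∂_1 = 7 − 6 = 1, and the invariant factors of ∂_1 are all 1, so H_0 ≅ Z.
  H_1: rank ker ∂_1 − rank ∂_2 = (18 − 6) − 12 = 0, and ∂_2 has invariant factor 2 > 1, so H_1 ≅ Z/2.
  H_2: rank ker ∂_2 − rank ∂_3 = (12 − 12) − 0 = 0, and there is no ∂_3, so H_2 ≅ 0.

As a check, the Euler characteristic is 7 − 18 + 12 = 1, which agrees with 1 − 0 + 0 = 1.
(K is a triangulation of the real projective plane RP^2.)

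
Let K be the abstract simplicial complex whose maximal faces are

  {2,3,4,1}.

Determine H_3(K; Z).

Order the vertices as 1 < 2 < 3 < 4. Listing each simplex with vertices in this order, K has dimension 3 with simplices:

  0-simplices (4): [1], [2], [3], [4]
  1-simplices (6): [1,2], [1,3], [1,4], [2,3], [2,4], [3,4]
  2-simplices (4): [1,2,3], [1,2,4], [1,3,4], [2,3,4]
  3-simplices (1): [1,2,3,4]

Hence C_0 ≅ Z^4, C_1 ≅ Z^6, C_2 ≅ Z^4, C_3 ≅ Z^1.

∂_1: C_1 → C_0 maps an edge to its endpoints' difference, ∂[p,q] = q − p. For instance
  ∂[2,3] = [3] − [2].
As a 4×6 matrix over Z this has rank 3, with invariant factors (1,1,1).

Boundary ∂_2: C_2 → C_1 acts by ∂[p,q,r] = [q,r] − [p,r] + [p,q]. For instance
  ∂[1,2,4] = [2,4] − [1,4] + [1,2],
  ∂[2,3,4] = [3,4] − [2,4] + [2,3].
This gives a 6×4 integer matrix of rank 3; reducing to Smith normal form yields diagonal entries (1,1,1).

∂_3: C_3 → C_2 sends each 3-simplex σ to the alternating sum Σ_i (−1)^i (σ with its i-th vertex removed). For instance
  ∂[1,2,3,4] = [2,3,4] − [1,3,4] + [1,2,4] − [1,2,3].
The 4×1 boundary matrix has rank 1 and Smith normal form diag(1).

Reading off H_k = ker ∂_k / im ∂_{k+1}:

  H_3: rank ker ∂_3 − rank ∂_4 = (1 − 1) − 0 = 0, and there is no ∂_4, so H_3 = 0.

H_3 ≅ 0.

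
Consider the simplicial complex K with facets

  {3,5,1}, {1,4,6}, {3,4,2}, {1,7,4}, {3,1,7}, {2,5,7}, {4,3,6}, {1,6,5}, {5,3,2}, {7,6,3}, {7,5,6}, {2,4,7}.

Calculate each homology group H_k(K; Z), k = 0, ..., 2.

Order the vertices as 1 < 2 < 3 < 4 < 5 < 6 < 7. Listing each simplex with vertices in this order, K has dimension 2 with simplices:

  0-simplices (7): [1], [2], [3], [4], [5], [6], [7]
  1-simplices (18): [1,3], [1,4], [1,5], [1,6], [1,7], [2,3], [2,4], [2,5], [2,7], [3,4], [3,5], [3,6], [3,7], [4,6], [4,7], [5,6], [5,7], [6,7]
  2-simplices (12): [1,3,5], [1,3,7], [1,4,6], [1,4,7], [1,5,6], [2,3,4], [2,3,5], [2,4,7], [2,5,7], [3,4,6], [3,6,7], [5,6,7]

giving chain groups C_0 ≅ Z^7, C_1 ≅ Z^18, C_2 ≅ Z^12.

∂_1: C_1 → C_0 maps an edge to its endpoints' difference, ∂[p,q] = q − p. For instance
  ∂[3,5] = [5] − [3].
The resulting 7×18 matrix has rank 6, and its Smith normal form has invariant factors (1,1,1,1,1,1).

The boundary map ∂_2: C_2 → C_1 maps a triangle to the signed sum of its edges. For instance
  ∂[1,5,6] = [5,6] − [1,6] + [1,5],
  ∂[2,3,4] = [3,4] − [2,4] + [2,3].
This gives a 18×12 integer matrix of rank 12; reducing to Smith normal form yields diagonal entries (1,1,1,1,1,1,1,1,1,1,1,2).

Reading off H_k = ker ∂_k / im ∂_{k+1}:

  H_0: rank C_0 − rank ∂_1 = 7 − 6 = 1, and the invariant factors of ∂_1 are all 1, so H_0 = Z.
  H_1: rank ker ∂_1 − rank ∂_2 = (18 − 6) − 12 = 0, and ∂_2 has invariant factor 2 > 1, so H_1 = Z/2.
  H_2: rank ker ∂_2 − rank ∂_3 = (12 − 12) − 0 = 0, and there is no ∂_3, so H_2 = 0.

(K is a triangulation of the real projective plane RP^2.)

H_0 ≅ Z,  H_1 ≅ Z/2,  H_2 = 0.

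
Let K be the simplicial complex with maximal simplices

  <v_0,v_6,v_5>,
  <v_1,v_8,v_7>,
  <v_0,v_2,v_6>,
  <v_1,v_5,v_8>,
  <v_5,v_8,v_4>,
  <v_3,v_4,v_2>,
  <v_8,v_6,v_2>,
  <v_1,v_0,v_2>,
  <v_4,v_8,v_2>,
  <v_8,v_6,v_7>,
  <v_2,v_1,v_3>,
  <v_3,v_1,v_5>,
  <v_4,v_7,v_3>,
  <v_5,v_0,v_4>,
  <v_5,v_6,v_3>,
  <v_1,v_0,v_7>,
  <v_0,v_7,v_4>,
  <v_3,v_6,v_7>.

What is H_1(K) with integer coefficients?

We work with the vertex ordering v_0 < v_1 < v_2 < v_3 < v_4 < v_5 < v_6 < v_7 < v_8. The simplices of K, each written with vertices in increasing order, are:

  0-simplices (9): [v_0], [v_1], [v_2], [v_3], [v_4], [v_5], [v_6], [v_7], [v_8]
  1-simplices (27): (27 of them)
  2-simplices (18): (18 of them)

so the chain groups are C_0 ≅ Z^9, C_1 ≅ Z^27, C_2 ≅ Z^18.

Boundary ∂_1: C_1 → C_0 sends each edge [p,q] (with p < q) to q − p. For instance
  ∂[v_5,v_6] = [v_6] − [v_5].
The 9×27 boundary matrix has rank 8 and Smith normal form diag(1,1,1,1,1,1,1,1).

∂_2: C_2 → C_1 acts by ∂[p,q,r] = [q,r] − [p,r] + [p,q]. For instance
  ∂[v_1,v_5,v_8] = [v_5,v_8] − [v_1,v_8] + [v_1,v_5],
  ∂[v_4,v_5,v_8] = [v_5,v_8] − [v_4,v_8] + [v_4,v_5].
The 27×18 boundary matrix has rank 17 and Smith normal form diag(1,1,1,1,1,1,1,1,1,1,1,1,1,1,1,1,1).

Computing H_k = (kernel of ∂_k) / (image of ∂_{k+1}):

  H_1: rank ker ∂_1 − rank ∂_2 = (27 − 8) − 17 = 2, and the invariant factors of ∂_2 are all 1, so H_1 = Z^2.

H_1 ≅ Z^2.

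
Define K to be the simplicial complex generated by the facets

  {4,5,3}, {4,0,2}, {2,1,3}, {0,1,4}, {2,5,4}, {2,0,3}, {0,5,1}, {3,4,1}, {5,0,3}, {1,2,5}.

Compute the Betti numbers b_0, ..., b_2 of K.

We work with the vertex ordering 0 < 1 < 2 < 3 < 4 < 5. The simplices of K, each written with vertices in increasing order, are:

  0-simplices (6): [0], [1], [2], [3], [4], [5]
  1-simplices (15): [0,1], [0,2], [0,3], [0,4], [0,5], [1,2], [1,3], [1,4], [1,5], [2,3], [2,4], [2,5], [3,4], [3,5], [4,5]
  2-simplices (10): [0,1,4], [0,1,5], [0,2,3], [0,2,4], [0,3,5], [1,2,3], [1,2,5], [1,3,4], [2,4,5], [3,4,5]

Hence C_0 ≅ Z^6, C_1 ≅ Z^15, C_2 ≅ Z^10.

∂_1: C_1 → C_0 is given by ∂[p,q] = [q] − [p].
The 6×15 boundary matrix has rank 5 and Smith normal form diag(1,1,1,1,1).

The boundary map ∂_2: C_2 → C_1 acts by ∂[p,q,r] = [q,r] − [p,r] + [p,q]. For instance
  ∂[1,2,3] = [2,3] − [1,3] + [1,2],
  ∂[0,1,4] = [1,4] − [0,4] + [0,1].
The 15×10 boundary matrix has rank 10 and Smith normal form diag(1,1,1,1,1,1,1,1,1,2).

From H_k ≅ ker(∂_k) / im(∂_{k+1}) we obtain:

  H_0: rank C_0 − rank ∂_1 = 6 − 5 = 1, and the invariant factors of ∂_1 are all 1, so H_0 = Z.
  H_1: rank ker ∂_1 − rank ∂_2 = (15 − 5) − 10 = 0, and ∂_2 has invariant factor 2 > 1, so H_1 = Z/2Z.
  H_2: rank ker ∂_2 − rank ∂_3 = (10 − 10) − 0 = 0, and there is no ∂_3, so H_2 = 0.

As a check, the Euler characteristic is 6 − 15 + 10 = 1, which agrees with 1 − 0 + 0 = 1.

Hence the Betti numbers are b_0 = 1, b_1 = 0, b_2 = 0.

b_0 = 1, b_1 = 0, b_2 = 0.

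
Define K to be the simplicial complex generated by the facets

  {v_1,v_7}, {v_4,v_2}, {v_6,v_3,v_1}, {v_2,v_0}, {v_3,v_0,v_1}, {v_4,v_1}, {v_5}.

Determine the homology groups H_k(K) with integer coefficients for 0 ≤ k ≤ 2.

We work with the vertex ordering v_0 < v_1 < v_2 < v_3 < v_4 < v_5 < v_6 < v_7. The simplices of K, each written with vertices in increasing order, are:

  0-simplices (8): [v_0], [v_1], [v_2], [v_3], [v_4], [v_5], [v_6], [v_7]
  1-simplices (9): [v_0,v_1], [v_0,v_2], [v_0,v_3], [v_1,v_3], [v_1,v_4], [v_1,v_6], [v_1,v_7], [v_2,v_4], [v_3,v_6]
  2-simplices (2): [v_0,v_1,v_3], [v_1,v_3,v_6]

so the chain groups are C_0 ≅ Z^8, C_1 ≅ Z^9, C_2 ≅ Z^2.

Boundary ∂_1: C_1 → C_0 maps an edge to its endpoints' difference, ∂[p,q] = q − p. For instance
  ∂[v_3,v_6] = [v_6] − [v_3].
The resulting 8×9 matrix has rank 6, and its Smith normal form has invariant factors (1,1,1,1,1,1).

Boundary ∂_2: C_2 → C_1 maps a triangle to the signed sum of its edges. For instance
  ∂[v_0,v_1,v_3] = [v_1,v_3] − [v_0,v_3] + [v_0,v_1],
  ∂[v_1,v_3,v_6] = [v_3,v_6] − [v_1,v_6] + [v_1,v_3].
The 9×2 boundary matrix has rank 2 and Smith normal form diag(1,1).

Reading off H_k = ker ∂_k / im ∂_{k+1}:

  H_0: rank C_0 − rank ∂_1 = 8 − 6 = 2, and the invariant factors of ∂_1 are all 1, so H_0 = Z^2.
  H_1: rank ker ∂_1 − rank ∂_2 = (9 − 6) − 2 = 1, and the invariant factors of ∂_2 are all 1, so H_1 = Z.
  H_2: rank ker ∂_2 − rank ∂_3 = (2 − 2) − 0 = 0, and there is no ∂_3, so H_2 = 0.

H_0 ≅ Z^2,  H_1 ≅ Z,  H_2 = 0.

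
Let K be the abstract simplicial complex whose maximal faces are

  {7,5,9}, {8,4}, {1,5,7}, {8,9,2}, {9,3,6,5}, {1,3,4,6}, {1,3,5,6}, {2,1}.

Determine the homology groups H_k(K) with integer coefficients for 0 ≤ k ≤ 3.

H_0 = Z,  H_1 = Z^2,  H_2 = 0,  H_3 = 0.

Take the total order 1 < 2 < 3 < 4 < 5 < 6 < 7 < 8 < 9 on the vertex set. Then K (dimension 3) consists of the simplices:

  0-simplices (9): [1], [2], [3], [4], [5], [6], [7], [8], [9]
  1-simplices (20): [1,2], [1,3], [1,4], [1,5], [1,6], [1,7], [2,8], [2,9], [3,4], [3,5], [3,6], [3,9], [4,6], [4,8], [5,6], [5,7], [5,9], [6,9], [7,9], [8,9]
  2-simplices (13): [1,3,4], [1,3,5], [1,3,6], [1,4,6], [1,5,6], [1,5,7], [2,8,9], [3,4,6], [3,5,6], [3,5,9], [3,6,9], [5,6,9], [5,7,9]
  3-simplices (3): [1,3,4,6], [1,3,5,6], [3,5,6,9]

so the chain groups are C_0 ≅ Z^9, C_1 ≅ Z^20, C_2 ≅ Z^13, C_3 ≅ Z^3.

∂_1: C_1 → C_0 sends each edge [p,q] (with p < q) to q − p.
This gives a 9×20 integer matrix of rank 8; reducing to Smith normal form yields diagonal entries (1,1,1,1,1,1,1,1).

Boundary ∂_2: C_2 → C_1 acts by ∂[p,q,r] = [q,r] − [p,r] + [p,q]. For instance
  ∂[3,6,9] = [6,9] − [3,9] + [3,6],
  ∂[3,5,6] = [5,6] − [3,6] + [3,5].
As a 20×13 matrix over Z this has rank 10, with invariant factors (1,1,1,1,1,1,1,1,1,1).

∂_3: C_3 → C_2 sends each 3-simplex σ to the alternating sum Σ_i (−1)^i (σ with its i-th vertex removed). For instance
  ∂[3,5,6,9] = [5,6,9] − [3,6,9] + [3,5,9] − [3,5,6],
  ∂[1,3,4,6] = [3,4,6] − [1,4,6] + [1,3,6] − [1,3,4].
The 13×3 boundary matrix has rank 3 and Smith normal form diag(1,1,1).

Computing H_k = (kernel of ∂_k) / (image of ∂_{k+1}):

  H_0: rank C_0 − rank ∂_1 = 9 − 8 = 1, and the invariant factors of ∂_1 are all 1, so H_0 = Z.
  H_1: rank ker ∂_1 − rank ∂_2 = (20 − 8) − 10 = 2, and the invariant factors of ∂_2 are all 1, so H_1 = Z^2.
  H_2: rank ker ∂_2 − rank ∂_3 = (13 − 10) − 3 = 0, and the invariant factors of ∂_3 are all 1, so H_2 = 0.
  H_3: rank ker ∂_3 − rank ∂_4 = (3 − 3) − 0 = 0, and there is no ∂_4, so H_3 = 0.

As a check, the Euler characteristic is 9 − 20 + 13 − 3 = -1, which agrees with 1 − 2 + 0 − 0 = -1.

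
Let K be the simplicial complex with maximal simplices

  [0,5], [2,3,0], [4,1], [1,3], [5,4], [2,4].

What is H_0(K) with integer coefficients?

Fix the vertex order 0 < 1 < 2 < 3 < 4 < 5 and write every simplex with vertices in increasing order. Then dim K = 2 and the simplices of K are:

  0-simplices (6): [0], [1], [2], [3], [4], [5]
  1-simplices (8): [0,2], [0,3], [0,5], [1,3], [1,4], [2,3], [2,4], [4,5]
  2-simplices (1): [0,2,3]

Hence C_0 ≅ Z^6, C_1 ≅ Z^8, C_2 ≅ Z^1.

Boundary ∂_1: C_1 → C_0 sends each edge [p,q] (with p < q) to q − p. For instance
  ∂[2,3] = [3] − [2].
This gives a 6×8 integer matrix of rank 5; reducing to Smith normal form yields diagonal entries (1,1,1,1,1).

∂_2: C_2 → C_1 sends each 2-simplex [p,q,r] to [q,r] − [p,r] + [p,q]. For instance
  ∂[0,2,3] = [2,3] − [0,3] + [0,2].
The resulting 8×1 matrix has rank 1, and its Smith normal form has invariant factors (1).

From H_k ≅ ker(∂_k) / im(∂_{k+1}) we obtain:

  H_0: rank C_0 − rank ∂_1 = 6 − 5 = 1, and the invariant factors of ∂_1 are all 1, so H_0 = Z.

H_0 = Z.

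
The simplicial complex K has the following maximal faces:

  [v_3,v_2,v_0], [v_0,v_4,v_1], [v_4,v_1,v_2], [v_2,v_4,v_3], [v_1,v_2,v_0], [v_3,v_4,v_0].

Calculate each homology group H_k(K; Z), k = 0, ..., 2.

H_0 = Z,  H_1 = 0,  H_2 = Z.

Take the total order v_0 < v_1 < v_2 < v_3 < v_4 on the vertex set. Then K (dimension 2) consists of the simplices:

  0-simplices (5): [v_0], [v_1], [v_2], [v_3], [v_4]
  1-simplices (9): [v_0,v_1], [v_0,v_2], [v_0,v_3], [v_0,v_4], [v_1,v_2], [v_1,v_4], [v_2,v_3], [v_2,v_4], [v_3,v_4]
  2-simplices (6): [v_0,v_1,v_2], [v_0,v_1,v_4], [v_0,v_2,v_3], [v_0,v_3,v_4], [v_1,v_2,v_4], [v_2,v_3,v_4]

so the chain groups are C_0 ≅ Z^5, C_1 ≅ Z^9, C_2 ≅ Z^6.

The boundary map ∂_1: C_1 → C_0 maps an edge to its endpoints' difference, ∂[p,q] = q − p. For instance
  ∂[v_0,v_3] = [v_3] − [v_0].
The resulting 5×9 matrix has rank 4, and its Smith normal form has invariant factors (1,1,1,1).

∂_2: C_2 → C_1 acts by ∂[p,q,r] = [q,r] − [p,r] + [p,q]. For instance
  ∂[v_0,v_1,v_4] = [v_1,v_4] − [v_0,v_4] + [v_0,v_1],
  ∂[v_2,v_3,v_4] = [v_3,v_4] − [v_2,v_4] + [v_2,v_3].
The 9×6 boundary matrix has rank 5 and Smith normal form diag(1,1,1,1,1).

Computing H_k = (kernel of ∂_k) / (image of ∂_{k+1}):

  H_0: rank C_0 − rank ∂_1 = 5 − 4 = 1, and the invariant factors of ∂_1 are all 1, so H_0 = Z.
  H_1: rank ker ∂_1 − rank ∂_2 = (9 − 4) − 5 = 0, and the invariant factors of ∂_2 are all 1, so H_1 = 0.
  H_2: rank ker ∂_2 − rank ∂_3 = (6 − 5) − 0 = 1, and there is no ∂_3, so H_2 = Z.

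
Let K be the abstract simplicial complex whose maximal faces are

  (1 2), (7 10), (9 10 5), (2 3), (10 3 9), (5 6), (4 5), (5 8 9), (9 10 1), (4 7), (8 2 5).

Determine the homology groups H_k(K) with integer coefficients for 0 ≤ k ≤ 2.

We work with the vertex ordering 1 < 2 < 3 < 4 < 5 < 6 < 7 < 8 < 9 < 10. The simplices of K, each written with vertices in increasing order, are:

  0-simplices (10): [1], [2], [3], [4], [5], [6], [7], [8], [9], [10]
  1-simplices (17): [1,2], [1,9], [1,10], [2,3], [2,5], [2,8], [3,9], [3,10], [4,5], [4,7], [5,6], [5,8], [5,9], [5,10], [7,10], [8,9], [9,10]
  2-simplices (5): [1,9,10], [2,5,8], [3,9,10], [5,8,9], [5,9,10]

so the chain groups are C_0 ≅ Z^10, C_1 ≅ Z^17, C_2 ≅ Z^5.

Boundary ∂_1: C_1 → C_0 is given by ∂[p,q] = [q] − [p]. For instance
  ∂[2,3] = [3] − [2].
The resulting 10×17 matrix has rank 9, and its Smith normal form has invariant factors (1,1,1,1,1,1,1,1,1).

Boundary ∂_2: C_2 → C_1 maps a triangle to the signed sum of its edges. For instance
  ∂[5,9,10] = [9,10] − [5,10] + [5,9],
  ∂[3,9,10] = [9,10] − [3,10] + [3,9].
The resulting 17×5 matrix has rank 5, and its Smith normal form has invariant factors (1,1,1,1,1).

Computing H_k = (kernel of ∂_k) / (image of ∂_{k+1}):

  H_0: rank C_0 − rank ∂_1 = 10 − 9 = 1, and the invariant factors of ∂_1 are all 1, so H_0 = Z.
  H_1: rank ker ∂_1 − rank ∂_2 = (17 − 9) − 5 = 3, and the invariant factors of ∂_2 are all 1, so H_1 = Z^3.
  H_2: rank ker ∂_2 − rank ∂_3 = (5 − 5) − 0 = 0, and there is no ∂_3, so H_2 = 0.

As a check, the Euler characteristic is 10 − 17 + 5 = -2, which agrees with 1 − 3 + 0 = -2.

H_0 ≅ Z,  H_1 ≅ Z^3,  H_2 = 0.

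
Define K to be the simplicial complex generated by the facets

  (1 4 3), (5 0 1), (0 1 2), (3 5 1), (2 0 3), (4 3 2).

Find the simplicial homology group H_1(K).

H_1 ≅ Z.

Order the vertices as 0 < 1 < 2 < 3 < 4 < 5. Listing each simplex with vertices in this order, K has dimension 2 with simplices:

  0-simplices (6): [0], [1], [2], [3], [4], [5]
  1-simplices (12): [0,1], [0,2], [0,3], [0,5], [1,2], [1,3], [1,4], [1,5], [2,3], [2,4], [3,4], [3,5]
  2-simplices (6): [0,1,2], [0,1,5], [0,2,3], [1,3,4], [1,3,5], [2,3,4]

Hence C_0 ≅ Z^6, C_1 ≅ Z^12, C_2 ≅ Z^6.

Boundary ∂_1: C_1 → C_0 is given by ∂[p,q] = [q] − [p]. For instance
  ∂[1,4] = [4] − [1].
As a 6×12 matrix over Z this has rank 5, with invariant factors (1,1,1,1,1).

Boundary ∂_2: C_2 → C_1 acts by ∂[p,q,r] = [q,r] − [p,r] + [p,q]. For instance
  ∂[0,2,3] = [2,3] − [0,3] + [0,2],
  ∂[2,3,4] = [3,4] − [2,4] + [2,3].
The resulting 12×6 matrix has rank 6, and its Smith normal form has invariant factors (1,1,1,1,1,1).

Reading off H_k = ker ∂_k / im ∂_{k+1}:

  H_1: rank ker ∂_1 − rank ∂_2 = (12 − 5) − 6 = 1, and the invariant factors of ∂_2 are all 1, so H_1 ≅ Z.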